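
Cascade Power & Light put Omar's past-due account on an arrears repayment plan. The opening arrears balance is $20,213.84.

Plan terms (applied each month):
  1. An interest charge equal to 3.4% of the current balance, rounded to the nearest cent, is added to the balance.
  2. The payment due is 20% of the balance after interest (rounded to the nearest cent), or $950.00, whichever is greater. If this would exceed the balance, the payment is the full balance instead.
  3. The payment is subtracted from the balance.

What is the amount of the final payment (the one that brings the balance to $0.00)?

$158.69

Month 1: opening $20,213.84; interest $687.27 → $20,901.11; payment $4,180.22; balance $16,720.89
Month 2: opening $16,720.89; interest $568.51 → $17,289.40; payment $3,457.88; balance $13,831.52
Month 3: opening $13,831.52; interest $470.27 → $14,301.79; payment $2,860.36; balance $11,441.43
Month 4: opening $11,441.43; interest $389.01 → $11,830.44; payment $2,366.09; balance $9,464.35
Month 5: opening $9,464.35; interest $321.79 → $9,786.14; payment $1,957.23; balance $7,828.91
Month 6: opening $7,828.91; interest $266.18 → $8,095.09; payment $1,619.02; balance $6,476.07
Month 7: opening $6,476.07; interest $220.19 → $6,696.26; payment $1,339.25; balance $5,357.01
Month 8: opening $5,357.01; interest $182.14 → $5,539.15; payment $1,107.83; balance $4,431.32
Month 9: opening $4,431.32; interest $150.66 → $4,581.98; payment $950.00; balance $3,631.98
Month 10: opening $3,631.98; interest $123.49 → $3,755.47; payment $950.00; balance $2,805.47
Month 11: opening $2,805.47; interest $95.39 → $2,900.86; payment $950.00; balance $1,950.86
Month 12: opening $1,950.86; interest $66.33 → $2,017.19; payment $950.00; balance $1,067.19
Month 13: opening $1,067.19; interest $36.28 → $1,103.47; payment $950.00; balance $153.47
Month 14: opening $153.47; interest $5.22 → $158.69; payment $158.69; balance $0.00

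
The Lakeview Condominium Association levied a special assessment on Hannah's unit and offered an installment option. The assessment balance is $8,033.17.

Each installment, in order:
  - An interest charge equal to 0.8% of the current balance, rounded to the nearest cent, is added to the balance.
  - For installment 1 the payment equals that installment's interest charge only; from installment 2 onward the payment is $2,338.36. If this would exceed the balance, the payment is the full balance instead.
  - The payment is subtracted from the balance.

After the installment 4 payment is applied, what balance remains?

Installment 1: opening $8,033.17; interest $64.27 → $8,097.44; payment $64.27; balance $8,033.17
Installment 2: opening $8,033.17; interest $64.27 → $8,097.44; payment $2,338.36; balance $5,759.08
Installment 3: opening $5,759.08; interest $46.07 → $5,805.15; payment $2,338.36; balance $3,466.79
Installment 4: opening $3,466.79; interest $27.73 → $3,494.52; payment $2,338.36; balance $1,156.16

$1,156.16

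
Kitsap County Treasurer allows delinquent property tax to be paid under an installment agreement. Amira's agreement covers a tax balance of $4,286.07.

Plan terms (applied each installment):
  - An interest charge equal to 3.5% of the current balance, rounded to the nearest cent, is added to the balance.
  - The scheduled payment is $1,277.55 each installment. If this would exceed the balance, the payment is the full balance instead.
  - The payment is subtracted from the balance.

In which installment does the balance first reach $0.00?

Installment 1: opening $4,286.07; interest $150.01 → $4,436.08; payment $1,277.55; balance $3,158.53
Installment 2: opening $3,158.53; interest $110.55 → $3,269.08; payment $1,277.55; balance $1,991.53
Installment 3: opening $1,991.53; interest $69.70 → $2,061.23; payment $1,277.55; balance $783.68
Installment 4: opening $783.68; interest $27.43 → $811.11; payment $811.11; balance $0.00
Balance reaches $0.00 in installment 4.

4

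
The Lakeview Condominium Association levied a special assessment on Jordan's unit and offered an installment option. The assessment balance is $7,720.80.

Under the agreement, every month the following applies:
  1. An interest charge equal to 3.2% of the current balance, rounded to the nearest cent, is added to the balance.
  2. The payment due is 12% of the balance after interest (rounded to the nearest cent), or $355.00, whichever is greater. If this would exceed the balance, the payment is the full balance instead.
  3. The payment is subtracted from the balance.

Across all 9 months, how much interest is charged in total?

$1,559.76

# | Opening | Interest | Payment | End bal
1 | $7,720.80 | $247.07 | $956.14 | $7,011.73
2 | $7,011.73 | $224.38 | $868.33 | $6,367.78
3 | $6,367.78 | $203.77 | $788.59 | $5,782.96
4 | $5,782.96 | $185.05 | $716.16 | $5,251.85
5 | $5,251.85 | $168.06 | $650.39 | $4,769.52
6 | $4,769.52 | $152.62 | $590.66 | $4,331.48
7 | $4,331.48 | $138.61 | $536.41 | $3,933.68
8 | $3,933.68 | $125.88 | $487.15 | $3,572.41
9 | $3,572.41 | $114.32 | $442.41 | $3,244.32
Total interest: $247.07 + $224.38 + $203.77 + $185.05 + $168.06 + $152.62 + $138.61 + $125.88 + $114.32 = $1,559.76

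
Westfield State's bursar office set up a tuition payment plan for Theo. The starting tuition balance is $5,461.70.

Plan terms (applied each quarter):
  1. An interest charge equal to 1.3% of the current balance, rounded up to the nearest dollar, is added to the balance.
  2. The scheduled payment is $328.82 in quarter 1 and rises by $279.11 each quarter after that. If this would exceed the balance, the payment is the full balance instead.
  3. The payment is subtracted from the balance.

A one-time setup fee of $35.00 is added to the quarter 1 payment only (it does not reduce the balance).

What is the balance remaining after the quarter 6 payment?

Quarter 1: opening $5,461.70; interest $72.00 → $5,533.70; payment $328.82 (+ $35.00 fee); balance $5,204.88
Quarter 2: opening $5,204.88; interest $68.00 → $5,272.88; payment $607.93; balance $4,664.95
Quarter 3: opening $4,664.95; interest $61.00 → $4,725.95; payment $887.04; balance $3,838.91
Quarter 4: opening $3,838.91; interest $50.00 → $3,888.91; payment $1,166.15; balance $2,722.76
Quarter 5: opening $2,722.76; interest $36.00 → $2,758.76; payment $1,445.26; balance $1,313.50
Quarter 6: opening $1,313.50; interest $18.00 → $1,331.50; payment $1,331.50; balance $0.00

$0.00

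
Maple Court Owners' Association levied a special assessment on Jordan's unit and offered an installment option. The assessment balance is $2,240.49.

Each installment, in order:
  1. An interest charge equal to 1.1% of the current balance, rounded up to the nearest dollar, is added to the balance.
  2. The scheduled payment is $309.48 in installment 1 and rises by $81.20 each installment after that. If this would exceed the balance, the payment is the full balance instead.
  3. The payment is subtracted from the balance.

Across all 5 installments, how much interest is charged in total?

Installment 1: $2,240.49 +$25.00 interest = $2,265.49; pay $309.48 → $1,956.01
Installment 2: $1,956.01 +$22.00 interest = $1,978.01; pay $390.68 → $1,587.33
Installment 3: $1,587.33 +$18.00 interest = $1,605.33; pay $471.88 → $1,133.45
Installment 4: $1,133.45 +$13.00 interest = $1,146.45; pay $553.08 → $593.37
Installment 5: $593.37 +$7.00 interest = $600.37; pay $600.37 → $0.00
Total interest: $25.00 + $22.00 + $18.00 + $13.00 + $7.00 = $85.00

$85.00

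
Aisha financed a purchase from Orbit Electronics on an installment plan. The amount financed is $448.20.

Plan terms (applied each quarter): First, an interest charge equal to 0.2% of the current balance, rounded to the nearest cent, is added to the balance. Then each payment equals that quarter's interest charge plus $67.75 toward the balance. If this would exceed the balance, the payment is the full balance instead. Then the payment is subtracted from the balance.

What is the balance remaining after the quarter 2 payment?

# | Opening | Interest | Payment | End bal
1 | $448.20 | $0.90 | $68.65 | $380.45
2 | $380.45 | $0.76 | $68.51 | $312.70

$312.70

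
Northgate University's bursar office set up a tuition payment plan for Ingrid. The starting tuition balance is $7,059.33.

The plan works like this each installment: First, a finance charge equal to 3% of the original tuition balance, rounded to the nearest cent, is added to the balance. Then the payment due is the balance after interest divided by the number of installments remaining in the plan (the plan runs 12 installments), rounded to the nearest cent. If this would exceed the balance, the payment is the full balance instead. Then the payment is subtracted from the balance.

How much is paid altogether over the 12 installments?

# | Opening | Interest | Payment | End bal
1 | $7,059.33 | $211.78 | $605.93 | $6,665.18
2 | $6,665.18 | $211.78 | $625.18 | $6,251.78
3 | $6,251.78 | $211.78 | $646.36 | $5,817.20
4 | $5,817.20 | $211.78 | $669.89 | $5,359.09
5 | $5,359.09 | $211.78 | $696.36 | $4,874.51
6 | $4,874.51 | $211.78 | $726.61 | $4,359.68
7 | $4,359.68 | $211.78 | $761.91 | $3,809.55
8 | $3,809.55 | $211.78 | $804.27 | $3,217.06
9 | $3,217.06 | $211.78 | $857.21 | $2,571.63
10 | $2,571.63 | $211.78 | $927.80 | $1,855.61
11 | $1,855.61 | $211.78 | $1,033.70 | $1,033.69
12 | $1,033.69 | $211.78 | $1,245.47 | $0.00
Total paid: $9,600.69

$9,600.69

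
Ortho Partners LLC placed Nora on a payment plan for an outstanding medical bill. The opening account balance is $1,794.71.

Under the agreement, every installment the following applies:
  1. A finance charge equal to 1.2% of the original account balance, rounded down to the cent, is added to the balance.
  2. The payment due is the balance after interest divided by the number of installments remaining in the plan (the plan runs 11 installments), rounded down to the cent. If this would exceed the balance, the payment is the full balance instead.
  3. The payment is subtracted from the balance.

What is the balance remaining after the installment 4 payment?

$1,206.46

Installment 1: opening $1,794.71; interest $21.53 → $1,816.24; payment $165.11; balance $1,651.13
Installment 2: opening $1,651.13; interest $21.53 → $1,672.66; payment $167.26; balance $1,505.40
Installment 3: opening $1,505.40; interest $21.53 → $1,526.93; payment $169.65; balance $1,357.28
Installment 4: opening $1,357.28; interest $21.53 → $1,378.81; payment $172.35; balance $1,206.46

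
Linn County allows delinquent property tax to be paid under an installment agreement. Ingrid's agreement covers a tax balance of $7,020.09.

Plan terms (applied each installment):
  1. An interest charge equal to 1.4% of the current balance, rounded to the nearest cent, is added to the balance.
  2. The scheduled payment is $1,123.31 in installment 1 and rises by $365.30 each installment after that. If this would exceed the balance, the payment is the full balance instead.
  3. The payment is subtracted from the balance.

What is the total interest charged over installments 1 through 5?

Installment 1: opening $7,020.09; interest $98.28 → $7,118.37; payment $1,123.31; balance $5,995.06
Installment 2: opening $5,995.06; interest $83.93 → $6,078.99; payment $1,488.61; balance $4,590.38
Installment 3: opening $4,590.38; interest $64.27 → $4,654.65; payment $1,853.91; balance $2,800.74
Installment 4: opening $2,800.74; interest $39.21 → $2,839.95; payment $2,219.21; balance $620.74
Installment 5: opening $620.74; interest $8.69 → $629.43; payment $629.43; balance $0.00
Total interest: $98.28 + $83.93 + $64.27 + $39.21 + $8.69 = $294.38

$294.38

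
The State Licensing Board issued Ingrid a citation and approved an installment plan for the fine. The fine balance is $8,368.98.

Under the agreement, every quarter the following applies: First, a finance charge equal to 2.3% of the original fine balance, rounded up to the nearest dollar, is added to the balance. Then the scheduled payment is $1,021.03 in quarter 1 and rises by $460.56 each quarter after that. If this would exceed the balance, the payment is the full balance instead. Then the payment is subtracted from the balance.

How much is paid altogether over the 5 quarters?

Quarter 1: opening $8,368.98; interest $193.00 → $8,561.98; payment $1,021.03; balance $7,540.95
Quarter 2: opening $7,540.95; interest $193.00 → $7,733.95; payment $1,481.59; balance $6,252.36
Quarter 3: opening $6,252.36; interest $193.00 → $6,445.36; payment $1,942.15; balance $4,503.21
Quarter 4: opening $4,503.21; interest $193.00 → $4,696.21; payment $2,402.71; balance $2,293.50
Quarter 5: opening $2,293.50; interest $193.00 → $2,486.50; payment $2,486.50; balance $0.00
Total paid: $9,333.98

$9,333.98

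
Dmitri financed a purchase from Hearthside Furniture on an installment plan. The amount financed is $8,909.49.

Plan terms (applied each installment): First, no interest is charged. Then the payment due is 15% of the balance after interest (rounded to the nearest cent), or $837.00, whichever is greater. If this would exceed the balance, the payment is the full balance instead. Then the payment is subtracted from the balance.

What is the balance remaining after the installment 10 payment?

$0.00

# | Opening | Payment | End bal
1 | $8,909.49 | $1,336.42 | $7,573.07
2 | $7,573.07 | $1,135.96 | $6,437.11
3 | $6,437.11 | $965.57 | $5,471.54
4 | $5,471.54 | $837.00 | $4,634.54
5 | $4,634.54 | $837.00 | $3,797.54
6 | $3,797.54 | $837.00 | $2,960.54
7 | $2,960.54 | $837.00 | $2,123.54
8 | $2,123.54 | $837.00 | $1,286.54
9 | $1,286.54 | $837.00 | $449.54
10 | $449.54 | $449.54 | $0.00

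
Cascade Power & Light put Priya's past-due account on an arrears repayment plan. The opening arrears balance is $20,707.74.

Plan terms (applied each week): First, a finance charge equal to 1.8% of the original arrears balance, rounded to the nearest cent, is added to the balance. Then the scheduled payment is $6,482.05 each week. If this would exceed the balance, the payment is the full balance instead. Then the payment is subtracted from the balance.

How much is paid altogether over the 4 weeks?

$22,198.70

# | Opening | Interest | Payment | End bal
1 | $20,707.74 | $372.74 | $6,482.05 | $14,598.43
2 | $14,598.43 | $372.74 | $6,482.05 | $8,489.12
3 | $8,489.12 | $372.74 | $6,482.05 | $2,379.81
4 | $2,379.81 | $372.74 | $2,752.55 | $0.00
Total paid: $22,198.70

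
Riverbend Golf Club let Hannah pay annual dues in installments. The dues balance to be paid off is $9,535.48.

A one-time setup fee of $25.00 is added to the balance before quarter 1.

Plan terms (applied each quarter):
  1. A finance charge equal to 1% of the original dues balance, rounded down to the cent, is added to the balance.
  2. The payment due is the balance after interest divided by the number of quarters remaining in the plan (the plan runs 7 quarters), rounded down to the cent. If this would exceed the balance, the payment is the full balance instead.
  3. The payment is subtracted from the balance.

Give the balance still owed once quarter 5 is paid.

Quarter 1: $9,560.48 +$95.35 interest = $9,655.83; pay $1,379.40 → $8,276.43
Quarter 2: $8,276.43 +$95.35 interest = $8,371.78; pay $1,395.29 → $6,976.49
Quarter 3: $6,976.49 +$95.35 interest = $7,071.84; pay $1,414.36 → $5,657.48
Quarter 4: $5,657.48 +$95.35 interest = $5,752.83; pay $1,438.20 → $4,314.63
Quarter 5: $4,314.63 +$95.35 interest = $4,409.98; pay $1,469.99 → $2,939.99

$2,939.99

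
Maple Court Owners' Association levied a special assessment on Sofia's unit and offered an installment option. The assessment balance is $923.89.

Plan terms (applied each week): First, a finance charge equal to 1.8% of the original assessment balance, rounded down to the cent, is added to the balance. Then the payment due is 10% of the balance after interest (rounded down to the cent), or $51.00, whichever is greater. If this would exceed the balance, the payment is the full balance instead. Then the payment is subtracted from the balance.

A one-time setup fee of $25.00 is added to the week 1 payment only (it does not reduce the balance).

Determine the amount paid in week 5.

$67.42

Week 1: $923.89 +$16.63 interest = $940.52; pay $94.05 (+ $25.00 fee) → $846.47
Week 2: $846.47 +$16.63 interest = $863.10; pay $86.31 → $776.79
Week 3: $776.79 +$16.63 interest = $793.42; pay $79.34 → $714.08
Week 4: $714.08 +$16.63 interest = $730.71; pay $73.07 → $657.64
Week 5: $657.64 +$16.63 interest = $674.27; pay $67.42 → $606.85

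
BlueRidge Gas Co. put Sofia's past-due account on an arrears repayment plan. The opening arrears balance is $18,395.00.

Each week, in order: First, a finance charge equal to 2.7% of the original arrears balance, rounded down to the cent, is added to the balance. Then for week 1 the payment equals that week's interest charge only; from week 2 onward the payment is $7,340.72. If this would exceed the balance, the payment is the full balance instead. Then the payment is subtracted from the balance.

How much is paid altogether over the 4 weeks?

$20,381.64

# | Opening | Interest | Payment | End bal
1 | $18,395.00 | $496.66 | $496.66 | $18,395.00
2 | $18,395.00 | $496.66 | $7,340.72 | $11,550.94
3 | $11,550.94 | $496.66 | $7,340.72 | $4,706.88
4 | $4,706.88 | $496.66 | $5,203.54 | $0.00
Total paid: $20,381.64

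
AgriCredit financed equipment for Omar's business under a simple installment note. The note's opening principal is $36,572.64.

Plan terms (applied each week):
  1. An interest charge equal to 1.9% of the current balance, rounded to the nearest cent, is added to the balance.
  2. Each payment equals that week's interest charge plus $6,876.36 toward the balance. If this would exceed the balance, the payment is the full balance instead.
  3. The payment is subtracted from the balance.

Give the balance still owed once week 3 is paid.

Week 1: opening $36,572.64; interest $694.88 → $37,267.52; payment $7,571.24; balance $29,696.28
Week 2: opening $29,696.28; interest $564.23 → $30,260.51; payment $7,440.59; balance $22,819.92
Week 3: opening $22,819.92; interest $433.58 → $23,253.50; payment $7,309.94; balance $15,943.56

$15,943.56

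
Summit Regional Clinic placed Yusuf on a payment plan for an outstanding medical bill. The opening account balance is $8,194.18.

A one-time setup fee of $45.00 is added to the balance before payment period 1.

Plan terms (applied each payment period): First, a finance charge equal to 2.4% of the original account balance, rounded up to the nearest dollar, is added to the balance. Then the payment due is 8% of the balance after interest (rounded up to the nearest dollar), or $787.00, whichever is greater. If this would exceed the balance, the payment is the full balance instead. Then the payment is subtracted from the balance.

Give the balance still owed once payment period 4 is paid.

Payment period 1: opening $8,239.18; interest $197.00 → $8,436.18; payment $787.00; balance $7,649.18
Payment period 2: opening $7,649.18; interest $197.00 → $7,846.18; payment $787.00; balance $7,059.18
Payment period 3: opening $7,059.18; interest $197.00 → $7,256.18; payment $787.00; balance $6,469.18
Payment period 4: opening $6,469.18; interest $197.00 → $6,666.18; payment $787.00; balance $5,879.18

$5,879.18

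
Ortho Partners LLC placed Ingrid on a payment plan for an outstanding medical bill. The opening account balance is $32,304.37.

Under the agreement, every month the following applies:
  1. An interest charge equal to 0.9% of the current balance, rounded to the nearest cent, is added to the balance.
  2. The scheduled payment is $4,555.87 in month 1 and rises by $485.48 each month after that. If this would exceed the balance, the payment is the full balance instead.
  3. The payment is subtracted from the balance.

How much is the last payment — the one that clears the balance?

$5,743.92

Month 1: opening $32,304.37; interest $290.74 → $32,595.11; payment $4,555.87; balance $28,039.24
Month 2: opening $28,039.24; interest $252.35 → $28,291.59; payment $5,041.35; balance $23,250.24
Month 3: opening $23,250.24; interest $209.25 → $23,459.49; payment $5,526.83; balance $17,932.66
Month 4: opening $17,932.66; interest $161.39 → $18,094.05; payment $6,012.31; balance $12,081.74
Month 5: opening $12,081.74; interest $108.74 → $12,190.48; payment $6,497.79; balance $5,692.69
Month 6: opening $5,692.69; interest $51.23 → $5,743.92; payment $5,743.92; balance $0.00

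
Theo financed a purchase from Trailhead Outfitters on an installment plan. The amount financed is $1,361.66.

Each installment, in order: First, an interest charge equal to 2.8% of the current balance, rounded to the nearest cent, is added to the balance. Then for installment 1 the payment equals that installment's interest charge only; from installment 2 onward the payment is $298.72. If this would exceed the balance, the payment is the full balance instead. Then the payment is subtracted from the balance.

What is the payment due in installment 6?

$282.38

# | Opening | Interest | Payment | End bal
1 | $1,361.66 | $38.13 | $38.13 | $1,361.66
2 | $1,361.66 | $38.13 | $298.72 | $1,101.07
3 | $1,101.07 | $30.83 | $298.72 | $833.18
4 | $833.18 | $23.33 | $298.72 | $557.79
5 | $557.79 | $15.62 | $298.72 | $274.69
6 | $274.69 | $7.69 | $282.38 | $0.00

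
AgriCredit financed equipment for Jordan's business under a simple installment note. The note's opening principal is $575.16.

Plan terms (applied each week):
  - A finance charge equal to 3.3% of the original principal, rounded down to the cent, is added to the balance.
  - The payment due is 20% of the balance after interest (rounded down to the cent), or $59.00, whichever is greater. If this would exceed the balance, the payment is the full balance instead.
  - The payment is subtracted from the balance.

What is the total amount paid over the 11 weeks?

$783.94

Week 1: $575.16 +$18.98 interest = $594.14; pay $118.82 → $475.32
Week 2: $475.32 +$18.98 interest = $494.30; pay $98.86 → $395.44
Week 3: $395.44 +$18.98 interest = $414.42; pay $82.88 → $331.54
Week 4: $331.54 +$18.98 interest = $350.52; pay $70.10 → $280.42
Week 5: $280.42 +$18.98 interest = $299.40; pay $59.88 → $239.52
Week 6: $239.52 +$18.98 interest = $258.50; pay $59.00 → $199.50
Week 7: $199.50 +$18.98 interest = $218.48; pay $59.00 → $159.48
Week 8: $159.48 +$18.98 interest = $178.46; pay $59.00 → $119.46
Week 9: $119.46 +$18.98 interest = $138.44; pay $59.00 → $79.44
Week 10: $79.44 +$18.98 interest = $98.42; pay $59.00 → $39.42
Week 11: $39.42 +$18.98 interest = $58.40; pay $58.40 → $0.00
Total paid: $783.94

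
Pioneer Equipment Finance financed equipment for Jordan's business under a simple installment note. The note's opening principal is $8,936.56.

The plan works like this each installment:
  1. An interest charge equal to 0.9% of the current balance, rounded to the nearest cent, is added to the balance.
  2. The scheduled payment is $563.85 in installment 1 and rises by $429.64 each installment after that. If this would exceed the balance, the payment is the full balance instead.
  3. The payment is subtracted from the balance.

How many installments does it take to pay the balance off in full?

# | Opening | Interest | Payment | End bal
1 | $8,936.56 | $80.43 | $563.85 | $8,453.14
2 | $8,453.14 | $76.08 | $993.49 | $7,535.73
3 | $7,535.73 | $67.82 | $1,423.13 | $6,180.42
4 | $6,180.42 | $55.62 | $1,852.77 | $4,383.27
5 | $4,383.27 | $39.45 | $2,282.41 | $2,140.31
6 | $2,140.31 | $19.26 | $2,159.57 | $0.00
Balance reaches $0.00 in installment 6.

6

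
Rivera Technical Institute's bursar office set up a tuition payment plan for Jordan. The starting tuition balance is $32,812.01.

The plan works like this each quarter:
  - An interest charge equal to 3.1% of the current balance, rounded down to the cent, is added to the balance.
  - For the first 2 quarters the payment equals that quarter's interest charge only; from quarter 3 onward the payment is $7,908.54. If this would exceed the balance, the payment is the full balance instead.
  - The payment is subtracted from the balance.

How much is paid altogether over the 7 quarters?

# | Opening | Interest | Payment | End bal
1 | $32,812.01 | $1,017.17 | $1,017.17 | $32,812.01
2 | $32,812.01 | $1,017.17 | $1,017.17 | $32,812.01
3 | $32,812.01 | $1,017.17 | $7,908.54 | $25,920.64
4 | $25,920.64 | $803.53 | $7,908.54 | $18,815.63
5 | $18,815.63 | $583.28 | $7,908.54 | $11,490.37
6 | $11,490.37 | $356.20 | $7,908.54 | $3,938.03
7 | $3,938.03 | $122.07 | $4,060.10 | $0.00
Total paid: $37,728.60

$37,728.60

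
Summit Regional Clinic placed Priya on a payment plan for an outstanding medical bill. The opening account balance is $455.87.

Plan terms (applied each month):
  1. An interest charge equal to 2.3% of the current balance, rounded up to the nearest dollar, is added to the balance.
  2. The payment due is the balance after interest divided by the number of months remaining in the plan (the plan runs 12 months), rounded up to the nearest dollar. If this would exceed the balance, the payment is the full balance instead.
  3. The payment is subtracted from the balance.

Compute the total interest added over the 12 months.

$82.00

Month 1: $455.87 +$11.00 interest = $466.87; pay $39.00 → $427.87
Month 2: $427.87 +$10.00 interest = $437.87; pay $40.00 → $397.87
Month 3: $397.87 +$10.00 interest = $407.87; pay $41.00 → $366.87
Month 4: $366.87 +$9.00 interest = $375.87; pay $42.00 → $333.87
Month 5: $333.87 +$8.00 interest = $341.87; pay $43.00 → $298.87
Month 6: $298.87 +$7.00 interest = $305.87; pay $44.00 → $261.87
Month 7: $261.87 +$7.00 interest = $268.87; pay $45.00 → $223.87
Month 8: $223.87 +$6.00 interest = $229.87; pay $46.00 → $183.87
Month 9: $183.87 +$5.00 interest = $188.87; pay $48.00 → $140.87
Month 10: $140.87 +$4.00 interest = $144.87; pay $49.00 → $95.87
Month 11: $95.87 +$3.00 interest = $98.87; pay $50.00 → $48.87
Month 12: $48.87 +$2.00 interest = $50.87; pay $50.87 → $0.00
Total interest: $11.00 + $10.00 + $10.00 + $9.00 + $8.00 + $7.00 + $7.00 + $6.00 + $5.00 + $4.00 + $3.00 + $2.00 = $82.00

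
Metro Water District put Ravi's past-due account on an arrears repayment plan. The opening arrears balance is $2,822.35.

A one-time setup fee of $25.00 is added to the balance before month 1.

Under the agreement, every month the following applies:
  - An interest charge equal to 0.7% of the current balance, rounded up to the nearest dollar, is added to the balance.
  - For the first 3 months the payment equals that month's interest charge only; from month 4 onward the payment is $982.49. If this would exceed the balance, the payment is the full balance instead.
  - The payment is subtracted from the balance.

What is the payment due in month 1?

$20.00

Month 1: $2,847.35 +$20.00 interest = $2,867.35; pay $20.00 → $2,847.35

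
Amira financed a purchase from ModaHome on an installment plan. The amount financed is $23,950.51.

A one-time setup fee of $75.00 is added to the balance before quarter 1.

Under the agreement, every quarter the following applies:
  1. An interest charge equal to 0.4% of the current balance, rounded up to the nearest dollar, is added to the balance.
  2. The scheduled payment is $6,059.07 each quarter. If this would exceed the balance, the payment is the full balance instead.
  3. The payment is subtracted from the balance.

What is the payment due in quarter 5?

$34.23

Quarter 1: $24,025.51 +$97.00 interest = $24,122.51; pay $6,059.07 → $18,063.44
Quarter 2: $18,063.44 +$73.00 interest = $18,136.44; pay $6,059.07 → $12,077.37
Quarter 3: $12,077.37 +$49.00 interest = $12,126.37; pay $6,059.07 → $6,067.30
Quarter 4: $6,067.30 +$25.00 interest = $6,092.30; pay $6,059.07 → $33.23
Quarter 5: $33.23 +$1.00 interest = $34.23; pay $34.23 → $0.00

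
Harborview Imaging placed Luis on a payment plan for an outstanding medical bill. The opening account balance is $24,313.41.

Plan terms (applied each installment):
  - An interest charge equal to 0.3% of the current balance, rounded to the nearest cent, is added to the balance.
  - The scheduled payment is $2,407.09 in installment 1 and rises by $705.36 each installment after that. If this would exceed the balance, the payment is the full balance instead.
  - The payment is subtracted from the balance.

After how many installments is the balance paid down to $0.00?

6

# | Opening | Interest | Payment | End bal
1 | $24,313.41 | $72.94 | $2,407.09 | $21,979.26
2 | $21,979.26 | $65.94 | $3,112.45 | $18,932.75
3 | $18,932.75 | $56.80 | $3,817.81 | $15,171.74
4 | $15,171.74 | $45.52 | $4,523.17 | $10,694.09
5 | $10,694.09 | $32.08 | $5,228.53 | $5,497.64
6 | $5,497.64 | $16.49 | $5,514.13 | $0.00
Balance reaches $0.00 in installment 6.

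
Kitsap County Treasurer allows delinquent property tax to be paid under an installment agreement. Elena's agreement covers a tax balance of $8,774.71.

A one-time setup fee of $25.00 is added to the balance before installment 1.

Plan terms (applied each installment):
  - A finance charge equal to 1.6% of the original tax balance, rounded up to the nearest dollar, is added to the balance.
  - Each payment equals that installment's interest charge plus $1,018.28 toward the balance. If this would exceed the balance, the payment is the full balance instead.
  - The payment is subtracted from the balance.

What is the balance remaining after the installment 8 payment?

$653.47

Installment 1: $8,799.71 +$141.00 interest = $8,940.71; pay $1,159.28 → $7,781.43
Installment 2: $7,781.43 +$141.00 interest = $7,922.43; pay $1,159.28 → $6,763.15
Installment 3: $6,763.15 +$141.00 interest = $6,904.15; pay $1,159.28 → $5,744.87
Installment 4: $5,744.87 +$141.00 interest = $5,885.87; pay $1,159.28 → $4,726.59
Installment 5: $4,726.59 +$141.00 interest = $4,867.59; pay $1,159.28 → $3,708.31
Installment 6: $3,708.31 +$141.00 interest = $3,849.31; pay $1,159.28 → $2,690.03
Installment 7: $2,690.03 +$141.00 interest = $2,831.03; pay $1,159.28 → $1,671.75
Installment 8: $1,671.75 +$141.00 interest = $1,812.75; pay $1,159.28 → $653.47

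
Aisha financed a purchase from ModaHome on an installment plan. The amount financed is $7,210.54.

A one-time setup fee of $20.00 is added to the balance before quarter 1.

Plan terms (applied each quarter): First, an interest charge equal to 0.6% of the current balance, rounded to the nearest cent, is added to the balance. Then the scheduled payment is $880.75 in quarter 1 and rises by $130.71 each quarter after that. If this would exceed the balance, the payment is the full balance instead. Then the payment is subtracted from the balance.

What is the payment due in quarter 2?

# | Opening | Interest | Payment | End bal
1 | $7,230.54 | $43.38 | $880.75 | $6,393.17
2 | $6,393.17 | $38.36 | $1,011.46 | $5,420.07

$1,011.46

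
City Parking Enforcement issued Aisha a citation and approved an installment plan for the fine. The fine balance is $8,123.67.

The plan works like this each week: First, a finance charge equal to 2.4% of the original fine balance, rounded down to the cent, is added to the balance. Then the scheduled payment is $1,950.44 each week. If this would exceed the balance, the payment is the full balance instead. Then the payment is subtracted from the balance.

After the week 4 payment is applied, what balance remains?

Week 1: opening $8,123.67; interest $194.96 → $8,318.63; payment $1,950.44; balance $6,368.19
Week 2: opening $6,368.19; interest $194.96 → $6,563.15; payment $1,950.44; balance $4,612.71
Week 3: opening $4,612.71; interest $194.96 → $4,807.67; payment $1,950.44; balance $2,857.23
Week 4: opening $2,857.23; interest $194.96 → $3,052.19; payment $1,950.44; balance $1,101.75

$1,101.75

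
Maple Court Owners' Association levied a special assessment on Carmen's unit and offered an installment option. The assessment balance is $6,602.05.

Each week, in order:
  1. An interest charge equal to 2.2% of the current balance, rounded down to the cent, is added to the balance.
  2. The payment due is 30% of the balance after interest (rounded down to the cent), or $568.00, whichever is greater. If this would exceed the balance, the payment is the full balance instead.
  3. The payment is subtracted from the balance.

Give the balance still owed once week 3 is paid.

# | Opening | Interest | Payment | End bal
1 | $6,602.05 | $145.24 | $2,024.18 | $4,723.11
2 | $4,723.11 | $103.90 | $1,448.10 | $3,378.91
3 | $3,378.91 | $74.33 | $1,035.97 | $2,417.27

$2,417.27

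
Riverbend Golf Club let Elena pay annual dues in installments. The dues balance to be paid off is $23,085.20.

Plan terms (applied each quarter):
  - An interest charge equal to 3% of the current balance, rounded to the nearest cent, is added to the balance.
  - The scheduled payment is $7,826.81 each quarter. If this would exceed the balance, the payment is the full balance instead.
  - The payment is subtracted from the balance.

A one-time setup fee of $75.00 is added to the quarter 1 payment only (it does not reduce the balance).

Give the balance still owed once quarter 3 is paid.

$1,033.94

Quarter 1: $23,085.20 +$692.56 interest = $23,777.76; pay $7,826.81 (+ $75.00 fee) → $15,950.95
Quarter 2: $15,950.95 +$478.53 interest = $16,429.48; pay $7,826.81 → $8,602.67
Quarter 3: $8,602.67 +$258.08 interest = $8,860.75; pay $7,826.81 → $1,033.94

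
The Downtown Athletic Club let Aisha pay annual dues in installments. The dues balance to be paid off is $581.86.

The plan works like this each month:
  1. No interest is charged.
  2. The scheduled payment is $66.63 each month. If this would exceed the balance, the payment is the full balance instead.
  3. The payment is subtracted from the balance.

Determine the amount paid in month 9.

Month 1: opening $581.86; payment $66.63; balance $515.23
Month 2: opening $515.23; payment $66.63; balance $448.60
Month 3: opening $448.60; payment $66.63; balance $381.97
Month 4: opening $381.97; payment $66.63; balance $315.34
Month 5: opening $315.34; payment $66.63; balance $248.71
Month 6: opening $248.71; payment $66.63; balance $182.08
Month 7: opening $182.08; payment $66.63; balance $115.45
Month 8: opening $115.45; payment $66.63; balance $48.82
Month 9: opening $48.82; payment $48.82; balance $0.00

$48.82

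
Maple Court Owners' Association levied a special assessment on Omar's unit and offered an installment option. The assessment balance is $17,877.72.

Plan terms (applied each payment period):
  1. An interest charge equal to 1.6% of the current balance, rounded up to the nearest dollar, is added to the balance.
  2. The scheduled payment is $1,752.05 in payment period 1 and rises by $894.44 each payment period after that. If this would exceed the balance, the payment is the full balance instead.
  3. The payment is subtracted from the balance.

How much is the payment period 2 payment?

Payment period 1: opening $17,877.72; interest $287.00 → $18,164.72; payment $1,752.05; balance $16,412.67
Payment period 2: opening $16,412.67; interest $263.00 → $16,675.67; payment $2,646.49; balance $14,029.18

$2,646.49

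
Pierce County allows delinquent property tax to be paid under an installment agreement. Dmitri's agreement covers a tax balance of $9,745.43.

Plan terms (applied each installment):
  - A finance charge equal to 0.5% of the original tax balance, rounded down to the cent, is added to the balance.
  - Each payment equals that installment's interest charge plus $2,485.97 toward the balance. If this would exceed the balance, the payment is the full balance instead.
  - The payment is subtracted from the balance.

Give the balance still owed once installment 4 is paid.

Installment 1: opening $9,745.43; interest $48.72 → $9,794.15; payment $2,534.69; balance $7,259.46
Installment 2: opening $7,259.46; interest $48.72 → $7,308.18; payment $2,534.69; balance $4,773.49
Installment 3: opening $4,773.49; interest $48.72 → $4,822.21; payment $2,534.69; balance $2,287.52
Installment 4: opening $2,287.52; interest $48.72 → $2,336.24; payment $2,336.24; balance $0.00

$0.00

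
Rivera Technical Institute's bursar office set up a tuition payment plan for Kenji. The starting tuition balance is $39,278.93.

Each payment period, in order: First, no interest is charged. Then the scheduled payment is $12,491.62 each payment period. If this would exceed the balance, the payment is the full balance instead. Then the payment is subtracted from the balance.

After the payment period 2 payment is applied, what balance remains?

$14,295.69

Payment period 1: opening $39,278.93; payment $12,491.62; balance $26,787.31
Payment period 2: opening $26,787.31; payment $12,491.62; balance $14,295.69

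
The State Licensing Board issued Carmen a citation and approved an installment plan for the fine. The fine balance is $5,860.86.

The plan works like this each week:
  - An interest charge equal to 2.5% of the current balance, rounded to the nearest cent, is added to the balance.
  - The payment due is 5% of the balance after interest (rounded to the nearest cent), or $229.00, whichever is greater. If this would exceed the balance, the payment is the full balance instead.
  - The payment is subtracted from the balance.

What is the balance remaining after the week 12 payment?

# | Opening | Interest | Payment | End bal
1 | $5,860.86 | $146.52 | $300.37 | $5,707.01
2 | $5,707.01 | $142.68 | $292.48 | $5,557.21
3 | $5,557.21 | $138.93 | $284.81 | $5,411.33
4 | $5,411.33 | $135.28 | $277.33 | $5,269.28
5 | $5,269.28 | $131.73 | $270.05 | $5,130.96
6 | $5,130.96 | $128.27 | $262.96 | $4,996.27
7 | $4,996.27 | $124.91 | $256.06 | $4,865.12
8 | $4,865.12 | $121.63 | $249.34 | $4,737.41
9 | $4,737.41 | $118.44 | $242.79 | $4,613.06
10 | $4,613.06 | $115.33 | $236.42 | $4,491.97
11 | $4,491.97 | $112.30 | $230.21 | $4,374.06
12 | $4,374.06 | $109.35 | $229.00 | $4,254.41

$4,254.41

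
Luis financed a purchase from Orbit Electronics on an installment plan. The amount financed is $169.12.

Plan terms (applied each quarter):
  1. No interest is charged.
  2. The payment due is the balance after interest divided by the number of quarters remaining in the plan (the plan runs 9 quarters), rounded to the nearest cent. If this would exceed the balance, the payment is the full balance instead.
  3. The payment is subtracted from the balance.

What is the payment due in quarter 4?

$18.79

# | Opening | Payment | End bal
1 | $169.12 | $18.79 | $150.33
2 | $150.33 | $18.79 | $131.54
3 | $131.54 | $18.79 | $112.75
4 | $112.75 | $18.79 | $93.96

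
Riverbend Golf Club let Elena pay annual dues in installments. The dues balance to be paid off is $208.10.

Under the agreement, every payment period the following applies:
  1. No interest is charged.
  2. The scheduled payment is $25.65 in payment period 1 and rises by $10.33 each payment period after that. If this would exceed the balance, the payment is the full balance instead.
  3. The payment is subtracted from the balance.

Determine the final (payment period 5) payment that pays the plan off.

# | Opening | Payment | End bal
1 | $208.10 | $25.65 | $182.45
2 | $182.45 | $35.98 | $146.47
3 | $146.47 | $46.31 | $100.16
4 | $100.16 | $56.64 | $43.52
5 | $43.52 | $43.52 | $0.00

$43.52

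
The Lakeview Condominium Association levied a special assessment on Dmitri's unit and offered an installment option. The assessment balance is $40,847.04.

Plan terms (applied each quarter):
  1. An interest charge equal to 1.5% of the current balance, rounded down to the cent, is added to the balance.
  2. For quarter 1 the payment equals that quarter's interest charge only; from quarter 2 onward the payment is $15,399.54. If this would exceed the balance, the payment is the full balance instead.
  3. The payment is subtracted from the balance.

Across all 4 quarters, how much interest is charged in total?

$1,782.07

Quarter 1: $40,847.04 +$612.70 interest = $41,459.74; pay $612.70 → $40,847.04
Quarter 2: $40,847.04 +$612.70 interest = $41,459.74; pay $15,399.54 → $26,060.20
Quarter 3: $26,060.20 +$390.90 interest = $26,451.10; pay $15,399.54 → $11,051.56
Quarter 4: $11,051.56 +$165.77 interest = $11,217.33; pay $11,217.33 → $0.00
Total interest: $612.70 + $612.70 + $390.90 + $165.77 = $1,782.07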